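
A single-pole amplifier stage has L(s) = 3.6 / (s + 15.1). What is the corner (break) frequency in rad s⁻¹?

15.1 rad s⁻¹

The single real pole at s = −15.1 gives a corner at ω = 15.1 rad s⁻¹.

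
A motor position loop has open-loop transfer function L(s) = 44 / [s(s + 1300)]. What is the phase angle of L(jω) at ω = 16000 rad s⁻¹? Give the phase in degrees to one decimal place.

-175.4°

∠(j16000 + 1300) = arctan(16000/1300) = 85.35°
∠(j16000) = 90.00°
∠L(j16000) = − (85.35° + 90.00°) = -175.35°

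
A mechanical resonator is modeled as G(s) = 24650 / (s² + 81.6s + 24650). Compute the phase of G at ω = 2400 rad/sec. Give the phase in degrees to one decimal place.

∠[(j2400)² + 81.6(j2400) + 24650] = ∠[-5.7354e+06 + j1.9584e+05] = 178.04°
∠G(j2400) = −178.04° = -178.04°

-178.0°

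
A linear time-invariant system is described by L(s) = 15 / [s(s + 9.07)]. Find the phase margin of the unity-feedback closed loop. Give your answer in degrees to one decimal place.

79.8°

Gain crossover: |L(jω)| = 1 at ω ≈ 1.63 rad s⁻¹.
∠L(j1.63) = −90° − arctan(1.63/9.07) ≈ -100.17°
PM = 180° + (-100.17°) = 79.83°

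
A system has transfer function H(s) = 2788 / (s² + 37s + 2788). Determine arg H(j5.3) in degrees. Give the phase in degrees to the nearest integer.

-4°

∠[(j5.3)² + 37(j5.3) + 2788] = ∠[2759.9 + j196.1] = 4.06°
∠H(j5.3) = −4.06° = -4.06°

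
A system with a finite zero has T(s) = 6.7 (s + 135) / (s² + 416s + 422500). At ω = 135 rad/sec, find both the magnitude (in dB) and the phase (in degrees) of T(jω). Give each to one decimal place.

|T| = -50.1 dB, ∠T = 37.1°

|j135 + 135| = √(135² + 135²) = 190.9
|(j135)² + 416(j135) + 422500| = |4.0428e+05 + j56160| = 4.082e+05
|T(j135)| = 6.7 × 190.9 / 4.082e+05 = 0.003134
20 log₁₀(0.003134) = -50.08 dB
∠(j135 + 135) = arctan(135/135) = 45.00°
∠[(j135)² + 416(j135) + 422500] = ∠[4.0428e+05 + j56160] = 7.91°
∠T(j135) = 45.00° − 7.91° = 37.09°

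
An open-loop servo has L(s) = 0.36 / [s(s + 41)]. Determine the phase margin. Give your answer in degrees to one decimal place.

Gain crossover: |L(jω)| = 1 at ω ≈ 0.00878 rad/sec.
∠L(j0.00878) = −90° − arctan(0.00878/41) ≈ -90.01°
PM = 180° + (-90.01°) = 89.99°

90.0°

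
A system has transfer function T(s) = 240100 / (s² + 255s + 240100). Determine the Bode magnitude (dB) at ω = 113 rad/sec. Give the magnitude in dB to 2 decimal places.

0.41 dB

|(j113)² + 255(j113) + 240100| = |2.2733e+05 + j28815| = 2.291e+05
|T(j113)| = 240100 / 2.291e+05 = 1.0478
20 log₁₀(1.0478) = 0.405 dB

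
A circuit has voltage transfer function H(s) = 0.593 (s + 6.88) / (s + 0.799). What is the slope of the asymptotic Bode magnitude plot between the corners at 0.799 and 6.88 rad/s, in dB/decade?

-20 dB/decade

In this band the factors already past their corner are: pole at 0.799; net slope = -20 dB/decade.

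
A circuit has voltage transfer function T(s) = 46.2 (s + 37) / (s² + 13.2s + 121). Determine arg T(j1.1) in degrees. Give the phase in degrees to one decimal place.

-5.2°

∠(j1.1 + 37) = arctan(1.1/37) = 1.70°
∠[(j1.1)² + 13.2(j1.1) + 121] = ∠[119.79 + j14.52] = 6.91°
∠T(j1.1) = 1.70° − 6.91° = -5.21°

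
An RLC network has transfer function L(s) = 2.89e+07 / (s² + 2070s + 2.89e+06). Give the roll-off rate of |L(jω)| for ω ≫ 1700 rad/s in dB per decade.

-40 dB/decade

With 0 zeros and 2 poles, the high-frequency asymptotic slope is 20 × (0 − 2) = -40 dB/decade.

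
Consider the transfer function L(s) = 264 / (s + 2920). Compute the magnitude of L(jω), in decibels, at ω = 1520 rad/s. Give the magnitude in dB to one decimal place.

|j1520 + 2920| = √(1520² + 2920²) = 3292
|L(j1520)| = 264 / 3292 = 0.080196
20 log₁₀(0.080196) = -21.92 dB

-21.9 dB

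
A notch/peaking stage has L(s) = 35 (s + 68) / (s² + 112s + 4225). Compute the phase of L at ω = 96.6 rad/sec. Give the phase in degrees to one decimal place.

-60.4°

∠(j96.6 + 68) = arctan(96.6/68) = 54.86°
∠[(j96.6)² + 112(j96.6) + 4225] = ∠[-5106.6 + j10819] = 115.27°
∠L(j96.6) = 54.86° − 115.27° = -60.41°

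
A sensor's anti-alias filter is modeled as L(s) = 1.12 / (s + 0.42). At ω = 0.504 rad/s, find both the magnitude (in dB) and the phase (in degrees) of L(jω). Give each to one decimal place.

|L| = 4.6 dB, ∠L = -50.2°

|j0.504 + 0.42| = √(0.504² + 0.42²) = 0.6561
|L(j0.504)| = 1.12 / 0.6561 = 1.7072
20 log₁₀(1.7072) = 4.65 dB
∠(j0.504 + 0.42) = arctan(0.504/0.42) = 50.19°
∠L(j0.504) = −50.19° = -50.19°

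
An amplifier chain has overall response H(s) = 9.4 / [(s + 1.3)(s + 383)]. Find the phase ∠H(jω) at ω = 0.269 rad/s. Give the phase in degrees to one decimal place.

∠(j0.269 + 1.3) = arctan(0.269/1.3) = 11.69°
∠(j0.269 + 383) = arctan(0.269/383) = 0.04°
∠H(j0.269) = − (11.69° + 0.04°) = -11.73°

-11.7°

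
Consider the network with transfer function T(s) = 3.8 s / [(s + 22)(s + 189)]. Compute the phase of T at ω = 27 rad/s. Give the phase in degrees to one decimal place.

∠(j27) = 90.00°
∠(j27 + 22) = arctan(27/22) = 50.83°
∠(j27 + 189) = arctan(27/189) = 8.13°
∠T(j27) = 90.00° − (50.83° + 8.13°) = 31.04°

31.0°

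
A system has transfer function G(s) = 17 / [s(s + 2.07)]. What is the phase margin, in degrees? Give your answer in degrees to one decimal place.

28.1°

Gain crossover: |G(jω)| = 1 at ω ≈ 3.87 rad/sec.
∠G(j3.87) = −90° − arctan(3.87/2.07) ≈ -151.87°
PM = 180° + (-151.87°) = 28.13°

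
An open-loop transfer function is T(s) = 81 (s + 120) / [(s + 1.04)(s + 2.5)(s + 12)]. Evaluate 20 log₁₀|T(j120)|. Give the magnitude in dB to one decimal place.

|j120 + 120| = √(120² + 120²) = 169.7
|j120 + 1.04| = √(120² + 1.04²) = 120
|j120 + 2.5| = √(120² + 2.5²) = 120
|j120 + 12| = √(120² + 12²) = 120.6
|T(j120)| = 81 × 169.7 / (120 × 120 × 120.6) = 0.0079135
20 log₁₀(0.0079135) = -42.03 dB

-42.0 dB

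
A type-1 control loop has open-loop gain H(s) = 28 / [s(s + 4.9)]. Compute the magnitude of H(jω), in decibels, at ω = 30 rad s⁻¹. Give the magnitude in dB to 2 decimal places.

-30.26 dB

|j30 + 4.9| = √(30² + 4.9²) = 30.4
|j30| = 30
|H(j30)| = 28 / (30.4 × 30) = 0.030704
20 log₁₀(0.030704) = -30.256 dB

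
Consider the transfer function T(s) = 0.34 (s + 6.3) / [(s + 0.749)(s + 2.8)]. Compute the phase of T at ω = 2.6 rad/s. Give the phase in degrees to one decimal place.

-94.4 deg

∠(j2.6 + 6.3) = arctan(2.6/6.3) = 22.43°
∠(j2.6 + 0.749) = arctan(2.6/0.749) = 73.93°
∠(j2.6 + 2.8) = arctan(2.6/2.8) = 42.88°
∠T(j2.6) = 22.43° − (73.93° + 42.88°) = -94.38°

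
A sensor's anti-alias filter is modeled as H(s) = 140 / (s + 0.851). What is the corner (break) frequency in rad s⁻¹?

The single real pole at s = −0.851 gives a corner at ω = 0.851 rad s⁻¹.

0.851 rad s⁻¹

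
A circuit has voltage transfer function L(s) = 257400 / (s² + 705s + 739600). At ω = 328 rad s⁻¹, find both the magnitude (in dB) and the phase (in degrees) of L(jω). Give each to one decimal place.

|L| = -8.3 dB, ∠L = -20.1°

|(j328)² + 705(j328) + 739600| = |6.3202e+05 + j2.3124e+05| = 6.73e+05
|L(j328)| = 257400 / 6.73e+05 = 0.38247
20 log₁₀(0.38247) = -8.35 dB
∠[(j328)² + 705(j328) + 739600] = ∠[6.3202e+05 + j2.3124e+05] = 20.10°
∠L(j328) = −20.10° = -20.10°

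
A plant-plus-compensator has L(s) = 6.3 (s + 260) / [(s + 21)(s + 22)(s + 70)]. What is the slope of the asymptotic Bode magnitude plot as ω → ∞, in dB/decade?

-40 dB/decade

With 1 zero and 3 poles, the high-frequency asymptotic slope is 20 × (1 − 3) = -40 dB/decade.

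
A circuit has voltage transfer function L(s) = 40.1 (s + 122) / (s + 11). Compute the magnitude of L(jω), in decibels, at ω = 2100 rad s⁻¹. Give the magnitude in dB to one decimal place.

32.1 dB

|j2100 + 122| = √(2100² + 122²) = 2104
|j2100 + 11| = √(2100² + 11²) = 2100
|L(j2100)| = 40.1 × 2104 / 2100 = 40.167
20 log₁₀(40.167) = 32.08 dB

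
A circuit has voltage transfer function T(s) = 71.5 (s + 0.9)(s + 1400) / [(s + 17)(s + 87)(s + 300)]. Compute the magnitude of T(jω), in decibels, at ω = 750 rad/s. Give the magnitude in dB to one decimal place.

-14.6 dB

|j750 + 0.9| = √(750² + 0.9²) = 750
|j750 + 1400| = √(750² + 1400²) = 1588
|j750 + 17| = √(750² + 17²) = 750.2
|j750 + 87| = √(750² + 87²) = 755
|j750 + 300| = √(750² + 300²) = 807.8
|T(j750)| = 71.5 × 750 × 1588 / (750.2 × 755 × 807.8) = 0.18615
20 log₁₀(0.18615) = -14.60 dB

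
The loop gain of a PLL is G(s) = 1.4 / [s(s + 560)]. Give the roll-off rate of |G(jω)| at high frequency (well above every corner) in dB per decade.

With 0 zeros and 2 poles, the high-frequency asymptotic slope is 20 × (0 − 2) = -40 dB/decade.

-40 dB/decade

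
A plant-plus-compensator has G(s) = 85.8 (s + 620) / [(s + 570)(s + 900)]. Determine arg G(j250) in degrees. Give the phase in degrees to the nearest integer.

-17°

∠(j250 + 620) = arctan(250/620) = 21.96°
∠(j250 + 570) = arctan(250/570) = 23.68°
∠(j250 + 900) = arctan(250/900) = 15.52°
∠G(j250) = 21.96° − (23.68° + 15.52°) = -17.25°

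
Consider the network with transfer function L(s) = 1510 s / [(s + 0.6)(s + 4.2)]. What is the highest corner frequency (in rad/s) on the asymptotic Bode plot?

Break frequencies occur at each pole and zero magnitude: 0.6 rad/s, 4.2 rad/s.
The highest is 4.2 rad/s.

4.2 rad/s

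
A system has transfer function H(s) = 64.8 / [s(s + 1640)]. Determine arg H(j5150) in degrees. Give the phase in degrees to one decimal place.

-162.3°

∠(j5150 + 1640) = arctan(5150/1640) = 72.34°
∠(j5150) = 90.00°
∠H(j5150) = − (72.34° + 90.00°) = -162.34°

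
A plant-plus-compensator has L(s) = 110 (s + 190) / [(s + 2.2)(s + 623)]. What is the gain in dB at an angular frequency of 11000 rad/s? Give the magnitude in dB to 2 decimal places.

|j11000 + 190| = √(11000² + 190²) = 1.1e+04
|j11000 + 2.2| = √(11000² + 2.2²) = 1.1e+04
|j11000 + 623| = √(11000² + 623²) = 1.102e+04
|L(j11000)| = 110 × 1.1e+04 / (1.1e+04 × 1.102e+04) = 0.0099855
20 log₁₀(0.0099855) = -40.013 dB

-40.01 dB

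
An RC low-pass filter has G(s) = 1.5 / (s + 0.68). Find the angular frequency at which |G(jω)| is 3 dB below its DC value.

For a single-pole low-pass, the −3 dB point is at the pole: ω = 0.68 rad/s.

0.68 rad/s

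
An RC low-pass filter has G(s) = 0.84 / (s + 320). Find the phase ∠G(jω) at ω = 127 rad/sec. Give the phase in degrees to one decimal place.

-21.6°

∠(j127 + 320) = arctan(127/320) = 21.65°
∠G(j127) = −21.65° = -21.65°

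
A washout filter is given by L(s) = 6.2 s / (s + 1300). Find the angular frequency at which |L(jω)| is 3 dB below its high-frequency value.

For a single-pole high-pass, the −3 dB point is at the pole: ω = 1300 rad s⁻¹.

1300 rad s⁻¹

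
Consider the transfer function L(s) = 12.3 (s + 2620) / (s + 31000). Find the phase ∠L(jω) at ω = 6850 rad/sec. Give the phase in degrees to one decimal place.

∠(j6850 + 2620) = arctan(6850/2620) = 69.07°
∠(j6850 + 31000) = arctan(6850/31000) = 12.46°
∠L(j6850) = 69.07° − 12.46° = 56.61°

56.6°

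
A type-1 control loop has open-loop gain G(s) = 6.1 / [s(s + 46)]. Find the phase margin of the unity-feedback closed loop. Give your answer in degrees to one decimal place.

89.8°

Gain crossover: |G(jω)| = 1 at ω ≈ 0.133 rad/s.
∠G(j0.133) = −90° − arctan(0.133/46) ≈ -90.17°
PM = 180° + (-90.17°) = 89.83°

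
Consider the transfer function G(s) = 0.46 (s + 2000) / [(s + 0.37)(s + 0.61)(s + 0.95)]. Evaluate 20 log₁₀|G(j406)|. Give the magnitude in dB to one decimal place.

|j406 + 2000| = √(406² + 2000²) = 2041
|j406 + 0.37| = √(406² + 0.37²) = 406
|j406 + 0.61| = √(406² + 0.61²) = 406
|j406 + 0.95| = √(406² + 0.95²) = 406
|G(j406)| = 0.46 × 2041 / (406 × 406 × 406) = 1.4027e-05
20 log₁₀(1.4027e-05) = -97.06 dB

-97.1 dB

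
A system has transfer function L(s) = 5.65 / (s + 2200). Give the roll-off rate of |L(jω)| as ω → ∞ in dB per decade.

-20 dB/decade

With 0 zeros and 1 pole, the high-frequency asymptotic slope is 20 × (0 − 1) = -20 dB/decade.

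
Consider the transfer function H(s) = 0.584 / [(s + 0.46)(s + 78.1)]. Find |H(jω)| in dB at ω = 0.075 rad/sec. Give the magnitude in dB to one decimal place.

-35.9 dB

|j0.075 + 0.46| = √(0.075² + 0.46²) = 0.4661
|j0.075 + 78.1| = √(0.075² + 78.1²) = 78.1
|H(j0.075)| = 0.584 / (0.4661 × 78.1) = 0.016044
20 log₁₀(0.016044) = -35.89 dB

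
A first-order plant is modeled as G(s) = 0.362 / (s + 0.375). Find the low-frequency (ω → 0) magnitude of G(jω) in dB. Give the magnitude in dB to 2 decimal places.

G(0) = 0.362 / 0.375 = 0.96533
20 log₁₀(0.96533) = -0.306 dB

-0.31 dB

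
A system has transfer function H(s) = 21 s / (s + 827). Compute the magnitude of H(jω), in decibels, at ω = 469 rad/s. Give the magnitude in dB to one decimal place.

20.3 dB

|j469| = 469
|j469 + 827| = √(469² + 827²) = 950.7
|H(j469)| = 21 × 469 / 950.7 = 10.359
20 log₁₀(10.359) = 20.31 dB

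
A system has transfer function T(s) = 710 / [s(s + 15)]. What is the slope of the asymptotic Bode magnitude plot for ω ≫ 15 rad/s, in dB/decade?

With 0 zeros and 2 poles, the high-frequency asymptotic slope is 20 × (0 − 2) = -40 dB/decade.

-40 dB/decade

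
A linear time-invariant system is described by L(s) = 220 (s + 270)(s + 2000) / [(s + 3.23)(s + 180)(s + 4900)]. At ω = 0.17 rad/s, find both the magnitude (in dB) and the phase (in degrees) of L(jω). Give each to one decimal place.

|L| = 32.4 dB, ∠L = -3.0°

|j0.17 + 270| = √(0.17² + 270²) = 270
|j0.17 + 2000| = √(0.17² + 2000²) = 2000
|j0.17 + 3.23| = √(0.17² + 3.23²) = 3.234
|j0.17 + 180| = √(0.17² + 180²) = 180
|j0.17 + 4900| = √(0.17² + 4900²) = 4900
|L(j0.17)| = 220 × 270 × 2000 / (3.234 × 180 × 4900) = 41.643
20 log₁₀(41.643) = 32.39 dB
∠(j0.17 + 270) = arctan(0.17/270) = 0.04°
∠(j0.17 + 2000) = arctan(0.17/2000) = 0.00°
∠(j0.17 + 3.23) = arctan(0.17/3.23) = 3.01°
∠(j0.17 + 180) = arctan(0.17/180) = 0.05°
∠(j0.17 + 4900) = arctan(0.17/4900) = 0.00°
∠L(j0.17) = 0.04° + 0.00° − (3.01° + 0.05° + 0.00°) = -3.03°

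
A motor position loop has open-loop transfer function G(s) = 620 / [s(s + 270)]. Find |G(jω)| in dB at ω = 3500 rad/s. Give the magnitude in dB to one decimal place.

-85.9 dB

|j3500 + 270| = √(3500² + 270²) = 3510
|j3500| = 3500
|G(j3500)| = 620 / (3510 × 3500) = 5.0462e-05
20 log₁₀(5.0462e-05) = -85.94 dB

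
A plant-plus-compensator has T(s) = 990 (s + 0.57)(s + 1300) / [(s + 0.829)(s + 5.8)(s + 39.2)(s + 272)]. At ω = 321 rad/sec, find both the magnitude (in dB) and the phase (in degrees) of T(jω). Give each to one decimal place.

|j321 + 0.57| = √(321² + 0.57²) = 321
|j321 + 1300| = √(321² + 1300²) = 1339
|j321 + 0.829| = √(321² + 0.829²) = 321
|j321 + 5.8| = √(321² + 5.8²) = 321.1
|j321 + 39.2| = √(321² + 39.2²) = 323.4
|j321 + 272| = √(321² + 272²) = 420.7
|T(j321)| = 990 × 321 × 1339 / (321 × 321.1 × 323.4 × 420.7) = 0.030347
20 log₁₀(0.030347) = -30.36 dB
∠(j321 + 0.57) = arctan(321/0.57) = 89.90°
∠(j321 + 1300) = arctan(321/1300) = 13.87°
∠(j321 + 0.829) = arctan(321/0.829) = 89.85°
∠(j321 + 5.8) = arctan(321/5.8) = 88.96°
∠(j321 + 39.2) = arctan(321/39.2) = 83.04°
∠(j321 + 272) = arctan(321/272) = 49.72°
∠T(j321) = 89.90° + 13.87° − (89.85° + 88.96° + 83.04° + 49.72°) = -207.81°

|T| = -30.4 dB, ∠T = -207.8°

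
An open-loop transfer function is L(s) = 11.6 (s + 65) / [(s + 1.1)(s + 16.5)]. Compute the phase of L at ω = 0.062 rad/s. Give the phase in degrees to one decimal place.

∠(j0.062 + 65) = arctan(0.062/65) = 0.05°
∠(j0.062 + 1.1) = arctan(0.062/1.1) = 3.23°
∠(j0.062 + 16.5) = arctan(0.062/16.5) = 0.22°
∠L(j0.062) = 0.05° − (3.23° + 0.22°) = -3.39°

-3.4°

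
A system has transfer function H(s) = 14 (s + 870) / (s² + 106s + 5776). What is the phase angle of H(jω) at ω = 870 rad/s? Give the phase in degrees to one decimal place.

∠(j870 + 870) = arctan(870/870) = 45.00°
∠[(j870)² + 106(j870) + 5776] = ∠[-7.5112e+05 + j92220] = 173.00°
∠H(j870) = 45.00° − 173.00° = -128.00°

-128.0 deg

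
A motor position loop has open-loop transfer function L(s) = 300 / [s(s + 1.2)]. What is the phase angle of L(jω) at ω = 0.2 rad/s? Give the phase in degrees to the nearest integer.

∠(j0.2 + 1.2) = arctan(0.2/1.2) = 9.46°
∠(j0.2) = 90.00°
∠L(j0.2) = − (9.46° + 90.00°) = -99.46°

-99 deg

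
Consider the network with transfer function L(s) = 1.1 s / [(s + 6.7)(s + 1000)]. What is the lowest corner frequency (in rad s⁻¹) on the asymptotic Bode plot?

6.7 rad s⁻¹

Break frequencies occur at each pole and zero magnitude: 6.7 rad s⁻¹, 1000 rad s⁻¹.
The lowest is 6.7 rad s⁻¹.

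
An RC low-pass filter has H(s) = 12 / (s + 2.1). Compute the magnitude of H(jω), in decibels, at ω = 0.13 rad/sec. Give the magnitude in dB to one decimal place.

15.1 dB

|j0.13 + 2.1| = √(0.13² + 2.1²) = 2.104
|H(j0.13)| = 12 / 2.104 = 5.7034
20 log₁₀(5.7034) = 15.12 dB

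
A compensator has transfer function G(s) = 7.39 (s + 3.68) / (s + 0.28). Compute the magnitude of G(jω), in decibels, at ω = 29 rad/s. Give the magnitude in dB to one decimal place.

17.4 dB

|j29 + 3.68| = √(29² + 3.68²) = 29.23
|j29 + 0.28| = √(29² + 0.28²) = 29
|G(j29)| = 7.39 × 29.23 / 29 = 7.4489
20 log₁₀(7.4489) = 17.44 dB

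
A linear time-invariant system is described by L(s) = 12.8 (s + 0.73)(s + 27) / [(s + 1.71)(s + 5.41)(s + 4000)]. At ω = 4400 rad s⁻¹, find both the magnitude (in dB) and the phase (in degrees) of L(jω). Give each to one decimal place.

|j4400 + 0.73| = √(4400² + 0.73²) = 4400
|j4400 + 27| = √(4400² + 27²) = 4400
|j4400 + 1.71| = √(4400² + 1.71²) = 4400
|j4400 + 5.41| = √(4400² + 5.41²) = 4400
|j4400 + 4000| = √(4400² + 4000²) = 5946
|L(j4400)| = 12.8 × 4400 × 4400 / (4400 × 4400 × 5946) = 0.0021526
20 log₁₀(0.0021526) = -53.34 dB
∠(j4400 + 0.73) = arctan(4400/0.73) = 89.99°
∠(j4400 + 27) = arctan(4400/27) = 89.65°
∠(j4400 + 1.71) = arctan(4400/1.71) = 89.98°
∠(j4400 + 5.41) = arctan(4400/5.41) = 89.93°
∠(j4400 + 4000) = arctan(4400/4000) = 47.73°
∠L(j4400) = 89.99° + 89.65° − (89.98° + 89.93° + 47.73°) = -47.99°

|L| = -53.3 dB, ∠L = -48.0°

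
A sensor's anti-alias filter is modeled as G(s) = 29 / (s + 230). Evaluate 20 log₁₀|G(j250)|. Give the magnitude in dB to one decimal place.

-21.4 dB

|j250 + 230| = √(250² + 230²) = 339.7
|G(j250)| = 29 / 339.7 = 0.085368
20 log₁₀(0.085368) = -21.37 dB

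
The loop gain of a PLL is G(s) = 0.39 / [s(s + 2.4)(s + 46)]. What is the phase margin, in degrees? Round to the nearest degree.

90°

Gain crossover: |G(jω)| = 1 at ω ≈ 0.00353 rad/s.
∠G(j0.00353) = −90° − arctan(0.00353/2.4) − arctan(0.00353/46) ≈ -90.09°
PM = 180° + (-90.09°) = 89.91°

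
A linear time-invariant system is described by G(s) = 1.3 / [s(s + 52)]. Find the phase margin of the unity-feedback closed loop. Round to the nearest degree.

Gain crossover: |G(jω)| = 1 at ω ≈ 0.025 rad/s.
∠G(j0.025) = −90° − arctan(0.025/52) ≈ -90.03°
PM = 180° + (-90.03°) = 89.97°

90 deg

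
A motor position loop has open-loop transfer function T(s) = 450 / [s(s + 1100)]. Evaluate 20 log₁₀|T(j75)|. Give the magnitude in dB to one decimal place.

|j75 + 1100| = √(75² + 1100²) = 1103
|j75| = 75
|T(j75)| = 450 / (1103 × 75) = 0.0054419
20 log₁₀(0.0054419) = -45.28 dB

-45.3 dB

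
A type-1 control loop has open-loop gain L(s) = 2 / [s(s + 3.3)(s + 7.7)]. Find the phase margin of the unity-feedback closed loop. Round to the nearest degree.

88 deg

Gain crossover: |L(jω)| = 1 at ω ≈ 0.0787 rad s⁻¹.
∠L(j0.0787) = −90° − arctan(0.0787/3.3) − arctan(0.0787/7.7) ≈ -91.95°
PM = 180° + (-91.95°) = 88.05°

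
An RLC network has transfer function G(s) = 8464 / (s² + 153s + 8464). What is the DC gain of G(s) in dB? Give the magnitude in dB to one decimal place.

G(0) = 8464 / 8464 = 1
20 log₁₀(1) = 0.00 dB

0.0 dB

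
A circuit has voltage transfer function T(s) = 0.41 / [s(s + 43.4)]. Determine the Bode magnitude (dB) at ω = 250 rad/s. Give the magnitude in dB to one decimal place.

|j250 + 43.4| = √(250² + 43.4²) = 253.7
|j250| = 250
|T(j250)| = 0.41 / (253.7 × 250) = 6.4633e-06
20 log₁₀(6.4633e-06) = -103.79 dB

-103.8 dB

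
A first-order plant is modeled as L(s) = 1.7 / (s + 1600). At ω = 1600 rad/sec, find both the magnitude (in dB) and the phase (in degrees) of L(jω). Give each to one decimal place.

|j1600 + 1600| = √(1600² + 1600²) = 2263
|L(j1600)| = 1.7 / 2263 = 0.0007513
20 log₁₀(0.0007513) = -62.48 dB
∠(j1600 + 1600) = arctan(1600/1600) = 45.00°
∠L(j1600) = −45.00° = -45.00°

|L| = -62.5 dB, ∠L = -45.0°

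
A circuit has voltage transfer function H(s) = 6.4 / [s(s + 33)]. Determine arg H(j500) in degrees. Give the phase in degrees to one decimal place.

∠(j500 + 33) = arctan(500/33) = 86.22°
∠(j500) = 90.00°
∠H(j500) = − (86.22° + 90.00°) = -176.22°

-176.2°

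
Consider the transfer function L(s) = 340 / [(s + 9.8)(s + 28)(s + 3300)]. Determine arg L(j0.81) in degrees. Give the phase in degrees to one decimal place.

∠(j0.81 + 9.8) = arctan(0.81/9.8) = 4.72°
∠(j0.81 + 28) = arctan(0.81/28) = 1.66°
∠(j0.81 + 3300) = arctan(0.81/3300) = 0.01°
∠L(j0.81) = − (4.72° + 1.66° + 0.01°) = -6.40°

-6.4 deg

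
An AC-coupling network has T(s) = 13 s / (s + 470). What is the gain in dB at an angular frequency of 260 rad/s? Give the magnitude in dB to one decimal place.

16.0 dB

|j260| = 260
|j260 + 470| = √(260² + 470²) = 537.1
|T(j260)| = 13 × 260 / 537.1 = 6.2928
20 log₁₀(6.2928) = 15.98 dB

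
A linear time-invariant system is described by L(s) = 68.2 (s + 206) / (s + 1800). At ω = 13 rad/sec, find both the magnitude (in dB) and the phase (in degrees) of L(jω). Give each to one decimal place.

|j13 + 206| = √(13² + 206²) = 206.4
|j13 + 1800| = √(13² + 1800²) = 1800
|L(j13)| = 68.2 × 206.4 / 1800 = 7.8204
20 log₁₀(7.8204) = 17.86 dB
∠(j13 + 206) = arctan(13/206) = 3.61°
∠(j13 + 1800) = arctan(13/1800) = 0.41°
∠L(j13) = 3.61° − 0.41° = 3.20°

|L| = 17.9 dB, ∠L = 3.2 deg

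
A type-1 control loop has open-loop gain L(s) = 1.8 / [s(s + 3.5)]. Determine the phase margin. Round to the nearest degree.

Gain crossover: |L(jω)| = 1 at ω ≈ 0.509 rad/s.
∠L(j0.509) = −90° − arctan(0.509/3.5) ≈ -98.27°
PM = 180° + (-98.27°) = 81.73°

82°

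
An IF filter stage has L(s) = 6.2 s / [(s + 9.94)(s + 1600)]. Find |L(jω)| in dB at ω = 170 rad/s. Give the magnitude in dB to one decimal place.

-48.3 dB

|j170| = 170
|j170 + 9.94| = √(170² + 9.94²) = 170.3
|j170 + 1600| = √(170² + 1600²) = 1609
|L(j170)| = 6.2 × 170 / (170.3 × 1609) = 0.0038467
20 log₁₀(0.0038467) = -48.30 dB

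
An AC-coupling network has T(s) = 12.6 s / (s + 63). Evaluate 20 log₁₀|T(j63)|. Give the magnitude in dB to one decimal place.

19.0 dB

|j63| = 63
|j63 + 63| = √(63² + 63²) = 89.1
|T(j63)| = 12.6 × 63 / 89.1 = 8.9095
20 log₁₀(8.9095) = 19.00 dB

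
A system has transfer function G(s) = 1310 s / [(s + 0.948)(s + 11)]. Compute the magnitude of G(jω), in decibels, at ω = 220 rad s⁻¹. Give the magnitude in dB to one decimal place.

|j220| = 220
|j220 + 0.948| = √(220² + 0.948²) = 220
|j220 + 11| = √(220² + 11²) = 220.3
|G(j220)| = 1310 × 220 / (220 × 220.3) = 5.9471
20 log₁₀(5.9471) = 15.49 dB

15.5 dB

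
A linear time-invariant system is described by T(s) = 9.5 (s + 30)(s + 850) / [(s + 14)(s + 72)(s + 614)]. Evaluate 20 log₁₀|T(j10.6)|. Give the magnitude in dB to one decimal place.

-9.7 dB

|j10.6 + 30| = √(10.6² + 30²) = 31.82
|j10.6 + 850| = √(10.6² + 850²) = 850.1
|j10.6 + 14| = √(10.6² + 14²) = 17.56
|j10.6 + 72| = √(10.6² + 72²) = 72.78
|j10.6 + 614| = √(10.6² + 614²) = 614.1
|T(j10.6)| = 9.5 × 31.82 × 850.1 / (17.56 × 72.78 × 614.1) = 0.32741
20 log₁₀(0.32741) = -9.70 dB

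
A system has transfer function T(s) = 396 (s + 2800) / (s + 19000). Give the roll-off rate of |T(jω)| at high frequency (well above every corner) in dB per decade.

0 dB/decade

With 1 zero and 1 pole, the high-frequency asymptotic slope is 20 × (1 − 1) = 0 dB/decade.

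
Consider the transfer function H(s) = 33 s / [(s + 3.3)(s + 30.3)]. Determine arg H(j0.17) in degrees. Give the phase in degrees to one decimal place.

∠(j0.17) = 90.00°
∠(j0.17 + 3.3) = arctan(0.17/3.3) = 2.95°
∠(j0.17 + 30.3) = arctan(0.17/30.3) = 0.32°
∠H(j0.17) = 90.00° − (2.95° + 0.32°) = 86.73°

86.7°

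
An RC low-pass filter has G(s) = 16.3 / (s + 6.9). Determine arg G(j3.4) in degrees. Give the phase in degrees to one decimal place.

-26.2°

∠(j3.4 + 6.9) = arctan(3.4/6.9) = 26.23°
∠G(j3.4) = −26.23° = -26.23°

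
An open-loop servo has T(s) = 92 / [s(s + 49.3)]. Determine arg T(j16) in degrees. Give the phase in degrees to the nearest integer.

-108 deg

∠(j16 + 49.3) = arctan(16/49.3) = 17.98°
∠(j16) = 90.00°
∠T(j16) = − (17.98° + 90.00°) = -107.98°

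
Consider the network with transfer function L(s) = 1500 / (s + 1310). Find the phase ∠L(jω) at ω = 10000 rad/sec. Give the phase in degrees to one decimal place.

∠(j10000 + 1310) = arctan(10000/1310) = 82.54°
∠L(j10000) = −82.54° = -82.54°

-82.5 deg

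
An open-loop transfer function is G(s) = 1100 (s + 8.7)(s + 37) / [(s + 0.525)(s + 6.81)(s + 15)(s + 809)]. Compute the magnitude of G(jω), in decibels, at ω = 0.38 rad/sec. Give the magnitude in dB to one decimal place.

|j0.38 + 8.7| = √(0.38² + 8.7²) = 8.708
|j0.38 + 37| = √(0.38² + 37²) = 37
|j0.38 + 0.525| = √(0.38² + 0.525²) = 0.6481
|j0.38 + 6.81| = √(0.38² + 6.81²) = 6.821
|j0.38 + 15| = √(0.38² + 15²) = 15
|j0.38 + 809| = √(0.38² + 809²) = 809
|G(j0.38)| = 1100 × 8.708 × 37 / (0.6481 × 6.821 × 15 × 809) = 6.6056
20 log₁₀(6.6056) = 16.40 dB

16.4 dB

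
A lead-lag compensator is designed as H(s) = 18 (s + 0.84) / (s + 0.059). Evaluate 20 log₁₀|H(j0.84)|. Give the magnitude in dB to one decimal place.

28.1 dB

|j0.84 + 0.84| = √(0.84² + 0.84²) = 1.188
|j0.84 + 0.059| = √(0.84² + 0.059²) = 0.8421
|H(j0.84)| = 18 × 1.188 / 0.8421 = 25.393
20 log₁₀(25.393) = 28.09 dB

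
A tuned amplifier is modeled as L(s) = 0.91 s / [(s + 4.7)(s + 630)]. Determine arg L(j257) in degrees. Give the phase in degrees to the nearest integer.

∠(j257) = 90.00°
∠(j257 + 4.7) = arctan(257/4.7) = 88.95°
∠(j257 + 630) = arctan(257/630) = 22.19°
∠L(j257) = 90.00° − (88.95° + 22.19°) = -21.14°

-21°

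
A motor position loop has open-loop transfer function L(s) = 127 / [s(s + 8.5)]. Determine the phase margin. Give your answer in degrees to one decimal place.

Gain crossover: |L(jω)| = 1 at ω ≈ 9.79 rad/s.
∠L(j9.79) = −90° − arctan(9.79/8.5) ≈ -139.04°
PM = 180° + (-139.04°) = 40.96°

41.0°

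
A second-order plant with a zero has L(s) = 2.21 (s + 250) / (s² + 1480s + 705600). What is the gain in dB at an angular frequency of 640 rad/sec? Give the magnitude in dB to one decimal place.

-56.3 dB

|j640 + 250| = √(640² + 250²) = 687.1
|(j640)² + 1480(j640) + 705600| = |2.96e+05 + j9.472e+05| = 9.924e+05
|L(j640)| = 2.21 × 687.1 / 9.924e+05 = 0.0015302
20 log₁₀(0.0015302) = -56.31 dB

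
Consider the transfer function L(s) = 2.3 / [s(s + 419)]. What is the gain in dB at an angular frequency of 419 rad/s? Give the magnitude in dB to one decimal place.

|j419 + 419| = √(419² + 419²) = 592.6
|j419| = 419
|L(j419)| = 2.3 / (592.6 × 419) = 9.2637e-06
20 log₁₀(9.2637e-06) = -100.66 dB

-100.7 dB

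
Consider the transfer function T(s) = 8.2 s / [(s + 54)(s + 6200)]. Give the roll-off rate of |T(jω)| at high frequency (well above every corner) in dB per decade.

-20 dB/decade

With 1 zero and 2 poles, the high-frequency asymptotic slope is 20 × (1 − 2) = -20 dB/decade.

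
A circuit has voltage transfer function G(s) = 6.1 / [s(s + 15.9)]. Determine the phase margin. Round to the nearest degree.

89 deg

Gain crossover: |G(jω)| = 1 at ω ≈ 0.384 rad/sec.
∠G(j0.384) = −90° − arctan(0.384/15.9) ≈ -91.38°
PM = 180° + (-91.38°) = 88.62°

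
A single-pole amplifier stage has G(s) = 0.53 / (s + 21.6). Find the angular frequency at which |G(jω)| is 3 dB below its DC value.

21.6 rad/s

For a single-pole low-pass, the −3 dB point is at the pole: ω = 21.6 rad/s.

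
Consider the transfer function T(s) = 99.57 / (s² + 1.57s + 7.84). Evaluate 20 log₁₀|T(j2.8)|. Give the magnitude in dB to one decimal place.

|(j2.8)² + 1.57(j2.8) + 7.84| = |8.8818e-16 + j4.396| = 4.396
|T(j2.8)| = 99.57 / 4.396 = 22.65
20 log₁₀(22.65) = 27.10 dB

27.1 dB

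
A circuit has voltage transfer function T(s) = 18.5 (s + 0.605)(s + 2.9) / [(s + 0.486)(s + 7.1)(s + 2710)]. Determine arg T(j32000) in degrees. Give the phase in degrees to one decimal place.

-85.2 deg

∠(j32000 + 0.605) = arctan(32000/0.605) = 90.00°
∠(j32000 + 2.9) = arctan(32000/2.9) = 89.99°
∠(j32000 + 0.486) = arctan(32000/0.486) = 90.00°
∠(j32000 + 7.1) = arctan(32000/7.1) = 89.99°
∠(j32000 + 2710) = arctan(32000/2710) = 85.16°
∠T(j32000) = 90.00° + 89.99° − (90.00° + 89.99° + 85.16°) = -85.15°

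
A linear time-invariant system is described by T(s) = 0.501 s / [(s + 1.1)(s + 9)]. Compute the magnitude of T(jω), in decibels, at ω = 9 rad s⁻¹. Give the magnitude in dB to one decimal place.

|j9| = 9
|j9 + 1.1| = √(9² + 1.1²) = 9.067
|j9 + 9| = √(9² + 9²) = 12.73
|T(j9)| = 0.501 × 9 / (9.067 × 12.73) = 0.039072
20 log₁₀(0.039072) = -28.16 dB

-28.2 dB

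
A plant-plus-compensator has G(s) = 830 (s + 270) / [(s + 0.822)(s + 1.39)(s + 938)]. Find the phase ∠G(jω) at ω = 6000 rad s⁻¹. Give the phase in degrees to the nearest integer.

∠(j6000 + 270) = arctan(6000/270) = 87.42°
∠(j6000 + 0.822) = arctan(6000/0.822) = 89.99°
∠(j6000 + 1.39) = arctan(6000/1.39) = 89.99°
∠(j6000 + 938) = arctan(6000/938) = 81.11°
∠G(j6000) = 87.42° − (89.99° + 89.99° + 81.11°) = -173.67°

-174°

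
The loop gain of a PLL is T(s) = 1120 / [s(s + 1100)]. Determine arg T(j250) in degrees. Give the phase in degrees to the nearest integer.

-103 deg

∠(j250 + 1100) = arctan(250/1100) = 12.80°
∠(j250) = 90.00°
∠T(j250) = − (12.80° + 90.00°) = -102.80°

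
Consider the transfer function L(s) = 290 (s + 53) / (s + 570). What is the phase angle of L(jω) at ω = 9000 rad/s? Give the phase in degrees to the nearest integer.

3°

∠(j9000 + 53) = arctan(9000/53) = 89.66°
∠(j9000 + 570) = arctan(9000/570) = 86.38°
∠L(j9000) = 89.66° − 86.38° = 3.29°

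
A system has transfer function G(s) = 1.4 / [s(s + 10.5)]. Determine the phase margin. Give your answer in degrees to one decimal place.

Gain crossover: |G(jω)| = 1 at ω ≈ 0.133 rad/s.
∠G(j0.133) = −90° − arctan(0.133/10.5) ≈ -90.73°
PM = 180° + (-90.73°) = 89.27°

89.3°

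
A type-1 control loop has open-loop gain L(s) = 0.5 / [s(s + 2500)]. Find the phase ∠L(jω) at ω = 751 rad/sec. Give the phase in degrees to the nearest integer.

-107°

∠(j751 + 2500) = arctan(751/2500) = 16.72°
∠(j751) = 90.00°
∠L(j751) = − (16.72° + 90.00°) = -106.72°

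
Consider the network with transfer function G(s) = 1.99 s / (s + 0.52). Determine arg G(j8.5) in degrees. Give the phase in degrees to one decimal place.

3.5°

∠(j8.5) = 90.00°
∠(j8.5 + 0.52) = arctan(8.5/0.52) = 86.50°
∠G(j8.5) = 90.00° − 86.50° = 3.50°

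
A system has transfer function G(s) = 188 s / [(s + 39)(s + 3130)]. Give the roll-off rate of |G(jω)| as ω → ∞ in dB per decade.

-20 dB/decade

With 1 zero and 2 poles, the high-frequency asymptotic slope is 20 × (1 − 2) = -20 dB/decade.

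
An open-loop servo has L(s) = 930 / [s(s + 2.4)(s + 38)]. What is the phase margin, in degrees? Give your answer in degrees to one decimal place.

Gain crossover: |L(jω)| = 1 at ω ≈ 4.65 rad s⁻¹.
∠L(j4.65) = −90° − arctan(4.65/2.4) − arctan(4.65/38) ≈ -159.65°
PM = 180° + (-159.65°) = 20.35°

20.4°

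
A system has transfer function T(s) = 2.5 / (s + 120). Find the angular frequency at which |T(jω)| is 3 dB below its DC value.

120 rad/sec

For a single-pole low-pass, the −3 dB point is at the pole: ω = 120 rad/sec.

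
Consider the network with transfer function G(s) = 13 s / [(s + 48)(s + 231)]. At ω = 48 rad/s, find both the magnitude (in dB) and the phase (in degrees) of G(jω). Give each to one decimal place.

|G| = -28.2 dB, ∠G = 33.3°

|j48| = 48
|j48 + 48| = √(48² + 48²) = 67.88
|j48 + 231| = √(48² + 231²) = 235.9
|G(j48)| = 13 × 48 / (67.88 × 235.9) = 0.038962
20 log₁₀(0.038962) = -28.19 dB
∠(j48) = 90.00°
∠(j48 + 48) = arctan(48/48) = 45.00°
∠(j48 + 231) = arctan(48/231) = 11.74°
∠G(j48) = 90.00° − (45.00° + 11.74°) = 33.26°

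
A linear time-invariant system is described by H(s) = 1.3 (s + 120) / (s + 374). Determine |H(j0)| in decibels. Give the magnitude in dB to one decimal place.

-7.6 dB

H(0) = 1.3 × 120 / 374 = 0.41711
20 log₁₀(0.41711) = -7.59 dB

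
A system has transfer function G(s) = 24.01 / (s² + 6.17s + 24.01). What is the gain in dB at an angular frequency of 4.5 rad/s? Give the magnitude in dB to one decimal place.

-1.3 dB

|(j4.5)² + 6.17(j4.5) + 24.01| = |3.76 + j27.765| = 28.02
|G(j4.5)| = 24.01 / 28.02 = 0.85694
20 log₁₀(0.85694) = -1.34 dB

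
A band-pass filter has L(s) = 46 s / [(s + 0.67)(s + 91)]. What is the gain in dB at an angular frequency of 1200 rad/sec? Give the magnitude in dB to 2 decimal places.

|j1200| = 1200
|j1200 + 0.67| = √(1200² + 0.67²) = 1200
|j1200 + 91| = √(1200² + 91²) = 1203
|L(j1200)| = 46 × 1200 / (1200 × 1203) = 0.038224
20 log₁₀(0.038224) = -28.353 dB

-28.35 dB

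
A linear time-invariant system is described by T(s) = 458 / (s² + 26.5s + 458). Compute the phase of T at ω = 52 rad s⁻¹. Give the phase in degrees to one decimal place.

-148.5°

∠[(j52)² + 26.5(j52) + 458] = ∠[-2246 + j1378] = 148.47°
∠T(j52) = −148.47° = -148.47°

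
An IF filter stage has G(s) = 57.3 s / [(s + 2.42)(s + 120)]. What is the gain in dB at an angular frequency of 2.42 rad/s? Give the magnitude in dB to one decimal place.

|j2.42| = 2.42
|j2.42 + 2.42| = √(2.42² + 2.42²) = 3.422
|j2.42 + 120| = √(2.42² + 120²) = 120
|G(j2.42)| = 57.3 × 2.42 / (3.422 × 120) = 0.33757
20 log₁₀(0.33757) = -9.43 dB

-9.4 dB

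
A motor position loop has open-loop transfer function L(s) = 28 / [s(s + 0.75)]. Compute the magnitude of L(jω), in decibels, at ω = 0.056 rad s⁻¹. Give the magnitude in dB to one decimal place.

56.5 dB

|j0.056 + 0.75| = √(0.056² + 0.75²) = 0.7521
|j0.056| = 0.056
|L(j0.056)| = 28 / (0.7521 × 0.056) = 664.82
20 log₁₀(664.82) = 56.45 dB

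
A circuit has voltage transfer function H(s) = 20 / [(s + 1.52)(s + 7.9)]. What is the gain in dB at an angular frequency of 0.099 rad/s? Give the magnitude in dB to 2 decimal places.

4.41 dB

|j0.099 + 1.52| = √(0.099² + 1.52²) = 1.523
|j0.099 + 7.9| = √(0.099² + 7.9²) = 7.901
|H(j0.099)| = 20 / (1.523 × 7.901) = 1.6619
20 log₁₀(1.6619) = 4.412 dB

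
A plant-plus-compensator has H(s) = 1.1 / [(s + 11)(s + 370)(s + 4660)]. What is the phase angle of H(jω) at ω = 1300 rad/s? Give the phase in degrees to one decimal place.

∠(j1300 + 11) = arctan(1300/11) = 89.52°
∠(j1300 + 370) = arctan(1300/370) = 74.11°
∠(j1300 + 4660) = arctan(1300/4660) = 15.59°
∠H(j1300) = − (89.52° + 74.11° + 15.59°) = -179.22°

-179.2 deg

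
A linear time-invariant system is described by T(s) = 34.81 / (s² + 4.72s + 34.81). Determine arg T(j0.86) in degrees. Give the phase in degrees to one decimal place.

-6.8°

∠[(j0.86)² + 4.72(j0.86) + 34.81] = ∠[34.07 + j4.0592] = 6.79°
∠T(j0.86) = −6.79° = -6.79°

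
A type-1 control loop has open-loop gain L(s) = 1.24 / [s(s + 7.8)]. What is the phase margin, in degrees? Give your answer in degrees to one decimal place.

88.8°

Gain crossover: |L(jω)| = 1 at ω ≈ 0.159 rad/s.
∠L(j0.159) = −90° − arctan(0.159/7.8) ≈ -91.17°
PM = 180° + (-91.17°) = 88.83°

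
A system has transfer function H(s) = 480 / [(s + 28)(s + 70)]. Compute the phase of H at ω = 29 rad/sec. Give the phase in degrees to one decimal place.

∠(j29 + 28) = arctan(29/28) = 46.01°
∠(j29 + 70) = arctan(29/70) = 22.50°
∠H(j29) = − (46.01° + 22.50°) = -68.51°

-68.5°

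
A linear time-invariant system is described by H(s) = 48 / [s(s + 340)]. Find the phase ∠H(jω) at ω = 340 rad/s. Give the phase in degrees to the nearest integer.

-135°

∠(j340 + 340) = arctan(340/340) = 45.00°
∠(j340) = 90.00°
∠H(j340) = − (45.00° + 90.00°) = -135.00°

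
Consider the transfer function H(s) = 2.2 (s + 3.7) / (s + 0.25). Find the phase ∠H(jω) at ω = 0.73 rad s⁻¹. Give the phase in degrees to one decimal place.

∠(j0.73 + 3.7) = arctan(0.73/3.7) = 11.16°
∠(j0.73 + 0.25) = arctan(0.73/0.25) = 71.10°
∠H(j0.73) = 11.16° − 71.10° = -59.93°

-59.9°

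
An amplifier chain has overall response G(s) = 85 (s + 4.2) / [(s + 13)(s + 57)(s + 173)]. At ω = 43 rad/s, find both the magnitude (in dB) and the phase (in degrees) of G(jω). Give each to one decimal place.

|j43 + 4.2| = √(43² + 4.2²) = 43.2
|j43 + 13| = √(43² + 13²) = 44.92
|j43 + 57| = √(43² + 57²) = 71.4
|j43 + 173| = √(43² + 173²) = 178.3
|G(j43)| = 85 × 43.2 / (44.92 × 71.4 × 178.3) = 0.0064228
20 log₁₀(0.0064228) = -43.85 dB
∠(j43 + 4.2) = arctan(43/4.2) = 84.42°
∠(j43 + 13) = arctan(43/13) = 73.18°
∠(j43 + 57) = arctan(43/57) = 37.03°
∠(j43 + 173) = arctan(43/173) = 13.96°
∠G(j43) = 84.42° − (73.18° + 37.03° + 13.96°) = -39.75°

|G| = -43.8 dB, ∠G = -39.7°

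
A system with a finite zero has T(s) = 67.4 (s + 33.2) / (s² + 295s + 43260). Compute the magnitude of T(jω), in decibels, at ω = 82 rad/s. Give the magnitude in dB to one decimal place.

|j82 + 33.2| = √(82² + 33.2²) = 88.47
|(j82)² + 295(j82) + 43260| = |36536 + j24190| = 4.382e+04
|T(j82)| = 67.4 × 88.47 / 4.382e+04 = 0.13608
20 log₁₀(0.13608) = -17.32 dB

-17.3 dB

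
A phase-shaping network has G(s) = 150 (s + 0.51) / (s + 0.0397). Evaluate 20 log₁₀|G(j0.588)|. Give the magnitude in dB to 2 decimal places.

45.94 dB

|j0.588 + 0.51| = √(0.588² + 0.51²) = 0.7784
|j0.588 + 0.0397| = √(0.588² + 0.0397²) = 0.5893
|G(j0.588)| = 150 × 0.7784 / 0.5893 = 198.11
20 log₁₀(198.11) = 45.938 dB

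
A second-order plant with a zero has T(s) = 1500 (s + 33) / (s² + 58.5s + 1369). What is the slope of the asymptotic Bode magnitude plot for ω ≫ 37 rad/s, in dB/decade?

With 1 zero and 2 poles, the high-frequency asymptotic slope is 20 × (1 − 2) = -20 dB/decade.

-20 dB/decade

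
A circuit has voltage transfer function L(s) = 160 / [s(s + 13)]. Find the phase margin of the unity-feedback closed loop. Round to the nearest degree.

Gain crossover: |L(jω)| = 1 at ω ≈ 9.82 rad/s.
∠L(j9.82) = −90° − arctan(9.82/13) ≈ -127.07°
PM = 180° + (-127.07°) = 52.93°

53°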